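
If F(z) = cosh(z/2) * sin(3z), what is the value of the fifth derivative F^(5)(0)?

2823/16

Write out both Maclaurin series and multiply, keeping only the needed powers.
The coefficient of z^5 in the expansion is 941/640, so F^(5)(0) = 5! * (941/640) = 2823/16.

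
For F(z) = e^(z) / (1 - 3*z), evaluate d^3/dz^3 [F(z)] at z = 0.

Multiply the numerator's expansion by the denominator's geometric series.
From the series, [z^3] F = 113/3; multiply by 3! = 6 to get 226.

226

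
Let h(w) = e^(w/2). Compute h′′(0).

From the series, [w^2] h = 1/8; multiply by 2! = 2 to get 1/4.

1/4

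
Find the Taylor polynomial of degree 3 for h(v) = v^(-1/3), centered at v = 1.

[(v - 1)^0] = 1;  [(v - 1)^1] = -1/3;  [(v - 1)^2] = 2/9;  [(v - 1)^3] = -14/81.

-14*(v - 1)^3/81 + 2*(v - 1)^2/9 - (v - 1)/3 + 1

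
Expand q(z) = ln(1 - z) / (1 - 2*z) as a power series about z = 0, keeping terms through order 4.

Multiply the numerator's expansion by the denominator's geometric series.
q(0) = 0
q′(0) = -1
q′′(0) = -5
q′′′(0) = -32
q^(4)(0) = -262
Dividing each by k! gives the coefficients c_0, ..., c_4.

-131*z^4/12 - 16*z^3/3 - 5*z^2/2 - z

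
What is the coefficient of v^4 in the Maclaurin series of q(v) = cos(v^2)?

-1/2

Use the known series and substitute for the argument.
[v^0] = 1;  [v^1] = 0;  [v^2] = 0;  [v^3] = 0;  [v^4] = -1/2.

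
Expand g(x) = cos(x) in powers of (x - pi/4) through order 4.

sqrt(2)*(x - pi/4)^4/48 + sqrt(2)*(x - pi/4)^3/12 - sqrt(2)*(x - pi/4)^2/4 - sqrt(2)*(x - pi/4)/2 + sqrt(2)/2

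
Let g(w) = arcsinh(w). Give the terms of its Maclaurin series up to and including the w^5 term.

3*w^5/40 - w^3/6 + w

g(0) = 0
g′(0) = 1
g′′(0) = 0
g′′′(0) = -1
g^(4)(0) = 0
g^(5)(0) = 9
The Taylor polynomial is Σ g^(k)(0)/k! · w^k.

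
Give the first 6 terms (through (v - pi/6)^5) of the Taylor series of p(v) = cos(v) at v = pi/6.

Compute the successive derivatives at the expansion point and divide by k!.
p(pi/6) = sqrt(3)/2
p′(pi/6) = -1/2
p′′(pi/6) = -sqrt(3)/2
p′′′(pi/6) = 1/2
p^(4)(pi/6) = sqrt(3)/2
p^(5)(pi/6) = -1/2
The Taylor polynomial is Σ p^(k)(pi/6)/k! · (v - pi/6)^k.

-(v - pi/6)^5/240 + sqrt(3)*(v - pi/6)^4/48 + (v - pi/6)^3/12 - sqrt(3)*(v - pi/6)^2/4 - (v - pi/6)/2 + sqrt(3)/2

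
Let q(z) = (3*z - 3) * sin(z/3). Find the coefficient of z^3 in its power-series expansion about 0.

1/54

Shift and add copies of the series according to the polynomial's terms.
q(0) = 0
q′(0) = -1
q′′(0) = 2
q′′′(0) = 1/9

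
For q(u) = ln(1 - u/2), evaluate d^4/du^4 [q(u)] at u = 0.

From the series, [u^4] q = -1/64; multiply by 4! = 24 to get -3/8.

-3/8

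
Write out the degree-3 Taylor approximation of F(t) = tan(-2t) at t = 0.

F(0) = 0
F′(0) = -2
F′′(0) = 0
F′′′(0) = -16
Then c_k = F^(k)(0)/k! gives each Taylor coefficient.

-8*t^3/3 - 2*t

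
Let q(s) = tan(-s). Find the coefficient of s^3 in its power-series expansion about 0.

-1/3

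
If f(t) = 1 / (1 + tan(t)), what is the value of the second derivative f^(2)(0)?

2

Write 1/(1+u) = 1 - u + u^2 - u^3 + ... and substitute the series for u.
The coefficient of t^2 in the expansion is 1, so f′′(0) = 2! * (1) = 2.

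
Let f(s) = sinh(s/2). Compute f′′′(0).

Use the known series and substitute for the argument.
From the series, [s^3] f = 1/48; multiply by 3! = 6 to get 1/8.

1/8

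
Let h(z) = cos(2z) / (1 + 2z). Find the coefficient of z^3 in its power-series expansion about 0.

-4

Multiply the two series term by term and collect like powers.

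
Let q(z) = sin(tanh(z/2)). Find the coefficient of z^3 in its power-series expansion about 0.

-1/16

Plug the Maclaurin series of the inner function into that of the outer and collect terms.
q(0) = 0
q′(0) = 1/2
q′′(0) = 0
q′′′(0) = -3/8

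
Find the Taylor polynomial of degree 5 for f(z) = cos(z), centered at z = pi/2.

f(pi/2) = 0
f′(pi/2) = -1
f′′(pi/2) = 0
f′′′(pi/2) = 1
f^(4)(pi/2) = 0
f^(5)(pi/2) = -1

-(z - pi/2)^5/120 + (z - pi/2)^3/6 - (z - pi/2)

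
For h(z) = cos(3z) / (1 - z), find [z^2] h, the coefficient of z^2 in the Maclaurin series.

Write out both Maclaurin series and multiply, keeping only the needed powers.
h(0) = 1
h′(0) = 1
h′′(0) = -7
Then c_k = h^(k)(0)/k! gives each Taylor coefficient.

-7/2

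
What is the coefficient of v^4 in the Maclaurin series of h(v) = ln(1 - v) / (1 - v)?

Multiply the numerator's expansion by the denominator's geometric series.
So c_4 = h^(4)(0)/4! = -25/12.

-25/12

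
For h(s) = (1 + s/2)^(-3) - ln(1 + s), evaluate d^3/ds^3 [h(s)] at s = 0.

-19/2

Expand each term separately and add.
The coefficient of s^3 in the expansion is -19/12, so h′′′(0) = 3! * (-19/12) = -19/2.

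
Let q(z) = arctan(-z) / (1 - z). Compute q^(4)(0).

-16

Write out both Maclaurin series and multiply, keeping only the needed powers.
From the series, [z^4] q = -2/3; multiply by 4! = 24 to get -16.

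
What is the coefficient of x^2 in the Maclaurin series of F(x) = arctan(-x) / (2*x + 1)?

Use 1/(1 - r) = Σ r^k on the denominator, then take the Cauchy product.
So c_2 = F′′(0)/2! = 2.

2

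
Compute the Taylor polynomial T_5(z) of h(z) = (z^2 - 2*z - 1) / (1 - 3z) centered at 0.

Shift and add copies of the series according to the polynomial's terms.
h(0) = -1
h′(0) = -5
h′′(0) = -28
h′′′(0) = -252
h^(4)(0) = -3024
h^(5)(0) = -45360

-378*z^5 - 126*z^4 - 42*z^3 - 14*z^2 - 5*z - 1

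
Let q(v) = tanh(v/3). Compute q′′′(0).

-2/27

The coefficient of v^3 in the expansion is -1/81, so q′′′(0) = 3! * (-1/81) = -2/27.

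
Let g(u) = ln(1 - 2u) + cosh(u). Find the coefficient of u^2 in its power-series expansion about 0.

-3/2

Expand each term separately and add.
g(0) = 1
g′(0) = -2
g′′(0) = -3
The Taylor polynomial is Σ g^(k)(0)/k! · u^k.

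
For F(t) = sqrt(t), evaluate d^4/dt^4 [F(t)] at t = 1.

From the series, [(t - 1)^4] F = -5/128; multiply by 4! = 24 to get -15/16.

-15/16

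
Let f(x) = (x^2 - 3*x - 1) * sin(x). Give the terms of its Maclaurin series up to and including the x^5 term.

-7*x^5/40 + x^4/2 + 7*x^3/6 - 3*x^2 - x

Distribute the polynomial across the series and collect like powers.
[x^0] = 0;  [x^1] = -1;  [x^2] = -3;  [x^3] = 7/6;  [x^4] = 1/2;  [x^5] = -7/40.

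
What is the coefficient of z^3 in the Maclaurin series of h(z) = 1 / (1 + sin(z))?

-5/6

Write 1/(1+u) = 1 - u + u^2 - u^3 + ... and substitute the series for u.
h(0) = 1
h′(0) = -1
h′′(0) = 2
h′′′(0) = -5
So c_3 = h′′′(0)/3! = -5/6.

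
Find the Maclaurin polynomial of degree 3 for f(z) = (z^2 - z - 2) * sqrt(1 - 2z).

Distribute the polynomial across the series and collect like powers.
f(0) = -2
f′(0) = 1
f′′(0) = 6
f′′′(0) = 3
Then c_k = f^(k)(0)/k! gives each Taylor coefficient.

z^3/2 + 3*z^2 + z - 2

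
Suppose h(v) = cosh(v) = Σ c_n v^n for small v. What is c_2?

Compute the successive derivatives at the expansion point and divide by k!.
[v^0] = 1;  [v^1] = 0;  [v^2] = 1/2.

1/2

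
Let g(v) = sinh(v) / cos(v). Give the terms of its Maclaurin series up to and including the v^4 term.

2*v^3/3 + v

Write the quotient as an unknown series and match coefficients against numerator = denominator · series.
g(0) = 0
g′(0) = 1
g′′(0) = 0
g′′′(0) = 4
g^(4)(0) = 0
Then c_k = g^(k)(0)/k! gives each Taylor coefficient.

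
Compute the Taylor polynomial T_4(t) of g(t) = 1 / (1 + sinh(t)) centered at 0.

Write 1/(1+u) = 1 - u + u^2 - u^3 + ... and substitute the series for u.
g(0) = 1
g′(0) = -1
g′′(0) = 2
g′′′(0) = -7
g^(4)(0) = 32
The Taylor polynomial is Σ g^(k)(0)/k! · t^k.

4*t^4/3 - 7*t^3/6 + t^2 - t + 1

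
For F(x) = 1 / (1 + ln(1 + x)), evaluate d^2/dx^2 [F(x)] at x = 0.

3

Use the geometric series for the reciprocal, then substitute.
The coefficient of x^2 in the expansion is 3/2, so F′′(0) = 2! * (3/2) = 3.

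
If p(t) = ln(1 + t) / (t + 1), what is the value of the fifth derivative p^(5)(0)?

Expand 1/(denominator) as a geometric series and multiply by the numerator's series.
The coefficient of t^5 in the expansion is 137/60, so p^(5)(0) = 5! * (137/60) = 274.

274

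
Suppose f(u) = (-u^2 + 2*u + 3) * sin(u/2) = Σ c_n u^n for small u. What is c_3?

Multiply each power in the prefactor through the base expansion.
[u^0] = 0;  [u^1] = 3/2;  [u^2] = 1;  [u^3] = -9/16.

-9/16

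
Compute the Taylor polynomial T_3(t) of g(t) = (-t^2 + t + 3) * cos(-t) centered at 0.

-t^3/2 - 5*t^2/2 + t + 3

Shift and add copies of the series according to the polynomial's terms.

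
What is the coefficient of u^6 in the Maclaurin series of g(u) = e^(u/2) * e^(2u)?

Write out both Maclaurin series and multiply, keeping only the needed powers.
g(0) = 1
g′(0) = 5/2
g′′(0) = 25/4
g′′′(0) = 125/8
g^(4)(0) = 625/16
g^(5)(0) = 3125/32
g^(6)(0) = 15625/64
Dividing each by k! gives the coefficients c_0, ..., c_6.

3125/9216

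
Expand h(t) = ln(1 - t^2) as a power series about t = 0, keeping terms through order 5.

-t^4/2 - t^2

Use the known series and substitute for the argument.
[t^0] = 0;  [t^1] = 0;  [t^2] = -1;  [t^3] = 0;  [t^4] = -1/2;  [t^5] = 0.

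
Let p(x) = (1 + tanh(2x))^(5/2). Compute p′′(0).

Compose series: expand the inner function first, then feed it into the outer expansion.
The coefficient of x^2 in the expansion is 15/2, so p′′(0) = 2! * (15/2) = 15.

15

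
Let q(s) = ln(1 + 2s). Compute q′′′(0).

Compute the successive derivatives at the expansion point and divide by k!.
The coefficient of s^3 in the expansion is 8/3, so q′′′(0) = 3! * (8/3) = 16.

16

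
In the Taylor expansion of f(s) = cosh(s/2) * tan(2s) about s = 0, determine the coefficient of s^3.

Expand each factor separately, then convolve coefficients.
f(0) = 0
f′(0) = 2
f′′(0) = 0
f′′′(0) = 35/2
So c_3 = f′′′(0)/3! = 35/12.

35/12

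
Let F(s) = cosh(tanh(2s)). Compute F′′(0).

4

Substitute the inner expansion into the outer series and collect powers.
The coefficient of s^2 in the expansion is 2, so F′′(0) = 2! * (2) = 4.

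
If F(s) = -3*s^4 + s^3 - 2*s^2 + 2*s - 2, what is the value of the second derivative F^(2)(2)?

From the series, [(s - 2)^2] F = -68; multiply by 2! = 2 to get -136.

-136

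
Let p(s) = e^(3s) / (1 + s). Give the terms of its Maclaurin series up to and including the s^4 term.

Multiply the two series term by term and collect like powers.
p(0) = 1
p′(0) = 2
p′′(0) = 5
p′′′(0) = 12
p^(4)(0) = 33

11*s^4/8 + 2*s^3 + 5*s^2/2 + 2*s + 1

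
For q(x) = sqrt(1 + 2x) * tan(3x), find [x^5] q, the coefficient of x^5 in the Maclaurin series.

1041/40

Take the Cauchy product of the two expansions.
[x^0] = 0;  [x^1] = 3;  [x^2] = 3;  [x^3] = 15/2;  [x^4] = 21/2;  [x^5] = 1041/40.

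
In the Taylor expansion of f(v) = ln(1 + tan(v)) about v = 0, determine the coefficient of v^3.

2/3

Plug the Maclaurin series of the inner function into that of the outer and collect terms.
f(0) = 0
f′(0) = 1
f′′(0) = -1
f′′′(0) = 4
So c_3 = f′′′(0)/3! = 2/3.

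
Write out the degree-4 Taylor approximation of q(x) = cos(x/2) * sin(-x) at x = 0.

7*x^3/24 - x

Write out both Maclaurin series and multiply, keeping only the needed powers.
q(0) = 0
q′(0) = -1
q′′(0) = 0
q′′′(0) = 7/4
q^(4)(0) = 0
The Taylor polynomial is Σ q^(k)(0)/k! · x^k.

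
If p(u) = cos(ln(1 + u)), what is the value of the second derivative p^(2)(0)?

-1

Plug the Maclaurin series of the inner function into that of the outer and collect terms.
The coefficient of u^2 in the expansion is -1/2, so p′′(0) = 2! * (-1/2) = -1.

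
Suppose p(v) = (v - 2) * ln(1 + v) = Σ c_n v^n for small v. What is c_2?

Multiply each power in the prefactor through the base expansion.

2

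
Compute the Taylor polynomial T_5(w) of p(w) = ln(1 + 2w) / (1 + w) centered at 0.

256*w^5/15 - 32*w^4/3 + 20*w^3/3 - 4*w^2 + 2*w

Expand each factor separately, then convolve coefficients.
p(0) = 0
p′(0) = 2
p′′(0) = -8
p′′′(0) = 40
p^(4)(0) = -256
p^(5)(0) = 2048
Then c_k = p^(k)(0)/k! gives each Taylor coefficient.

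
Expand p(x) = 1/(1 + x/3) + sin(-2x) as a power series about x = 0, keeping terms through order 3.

Expand each term separately and add.
p(0) = 1
p′(0) = -7/3
p′′(0) = 2/9
p′′′(0) = 70/9
Then c_k = p^(k)(0)/k! gives each Taylor coefficient.

35*x^3/27 + x^2/9 - 7*x/3 + 1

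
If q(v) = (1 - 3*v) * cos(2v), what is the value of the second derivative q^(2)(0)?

Distribute the polynomial across the series and collect like powers.
From the series, [v^2] q = -2; multiply by 2! = 2 to get -4.

-4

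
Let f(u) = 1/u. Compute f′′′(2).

-3/8

Apply the Taylor formula c_k = f^(k)(a)/k!.
The coefficient of (u - 2)^3 in the expansion is -1/16, so f′′′(2) = 3! * (-1/16) = -3/8.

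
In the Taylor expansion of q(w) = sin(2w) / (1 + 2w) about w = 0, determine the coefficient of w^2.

Write out both Maclaurin series and multiply, keeping only the needed powers.
[w^0] = 0;  [w^1] = 2;  [w^2] = -4.
So c_2 = q′′(0)/2! = -4.

-4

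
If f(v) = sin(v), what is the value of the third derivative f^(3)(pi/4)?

-sqrt(2)/2

From the series, [(v - pi/4)^3] f = -sqrt(2)/12; multiply by 3! = 6 to get -sqrt(2)/2.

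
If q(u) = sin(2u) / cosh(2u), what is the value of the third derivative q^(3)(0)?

Write the quotient as an unknown series and match coefficients against numerator = denominator · series.
The coefficient of u^3 in the expansion is -16/3, so q′′′(0) = 3! * (-16/3) = -32.

-32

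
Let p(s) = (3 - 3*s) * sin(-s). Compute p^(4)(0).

-12

Multiply each power in the prefactor through the base expansion.
The coefficient of s^4 in the expansion is -1/2, so p^(4)(0) = 4! * (-1/2) = -12.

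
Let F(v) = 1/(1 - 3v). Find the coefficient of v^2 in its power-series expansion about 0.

9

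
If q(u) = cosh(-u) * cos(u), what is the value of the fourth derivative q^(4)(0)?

Take the Cauchy product of the two expansions.
The coefficient of u^4 in the expansion is -1/6, so q^(4)(0) = 4! * (-1/6) = -4.

-4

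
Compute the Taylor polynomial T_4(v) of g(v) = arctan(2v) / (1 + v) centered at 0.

2*v^4/3 - 2*v^3/3 - 2*v^2 + 2*v

Expand each factor separately, then convolve coefficients.
g(0) = 0
g′(0) = 2
g′′(0) = -4
g′′′(0) = -4
g^(4)(0) = 16
Then c_k = g^(k)(0)/k! gives each Taylor coefficient.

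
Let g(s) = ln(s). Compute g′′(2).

-1/4

Differentiate repeatedly and evaluate at the center.
From the series, [(s - 2)^2] g = -1/8; multiply by 2! = 2 to get -1/4.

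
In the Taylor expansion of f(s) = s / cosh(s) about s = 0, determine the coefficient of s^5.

5/24

Write the quotient as an unknown series and match coefficients against numerator = denominator · series.
[s^0] = 0;  [s^1] = 1;  [s^2] = 0;  [s^3] = -1/2;  [s^4] = 0;  [s^5] = 5/24.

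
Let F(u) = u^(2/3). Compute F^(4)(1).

From the series, [(u - 1)^4] F = -7/243; multiply by 4! = 24 to get -56/81.

-56/81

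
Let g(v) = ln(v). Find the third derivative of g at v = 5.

2/125

The coefficient of (v - 5)^3 in the expansion is 1/375, so g′′′(5) = 3! * (1/375) = 2/125.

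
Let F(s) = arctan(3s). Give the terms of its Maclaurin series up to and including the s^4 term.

[s^0] = 0;  [s^1] = 3;  [s^2] = 0;  [s^3] = -9;  [s^4] = 0.

-9*s^3 + 3*s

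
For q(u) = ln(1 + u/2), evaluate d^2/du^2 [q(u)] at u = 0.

Use the known series and substitute for the argument.
From the series, [u^2] q = -1/8; multiply by 2! = 2 to get -1/4.

-1/4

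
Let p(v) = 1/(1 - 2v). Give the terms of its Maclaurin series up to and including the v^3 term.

[v^0] = 1;  [v^1] = 2;  [v^2] = 4;  [v^3] = 8.

8*v^3 + 4*v^2 + 2*v + 1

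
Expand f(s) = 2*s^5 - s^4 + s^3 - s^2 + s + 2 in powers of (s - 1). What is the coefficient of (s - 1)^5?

2

f(1) = 4
f′(1) = 8
f′′(1) = 32
f′′′(1) = 102
f^(4)(1) = 216
f^(5)(1) = 240
So c_5 = f^(5)(1)/5! = 2.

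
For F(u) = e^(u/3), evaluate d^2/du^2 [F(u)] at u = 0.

1/9

Compute the successive derivatives at the expansion point and divide by k!.
The coefficient of u^2 in the expansion is 1/18, so F′′(0) = 2! * (1/18) = 1/9.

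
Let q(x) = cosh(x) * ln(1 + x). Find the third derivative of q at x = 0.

Expand each factor separately, then convolve coefficients.
From the series, [x^3] q = 5/6; multiply by 3! = 6 to get 5.

5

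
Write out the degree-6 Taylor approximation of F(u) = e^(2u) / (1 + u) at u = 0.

Expand each factor separately, then convolve coefficients.
[u^0] = 1;  [u^1] = 1;  [u^2] = 1;  [u^3] = 1/3;  [u^4] = 1/3;  [u^5] = -1/15;  [u^6] = 7/45.

7*u^6/45 - u^5/15 + u^4/3 + u^3/3 + u^2 + u + 1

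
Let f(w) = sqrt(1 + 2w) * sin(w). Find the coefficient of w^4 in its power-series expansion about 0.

Multiply the two series term by term and collect like powers.
f(0) = 0
f′(0) = 1
f′′(0) = 2
f′′′(0) = -4
f^(4)(0) = 8
The Taylor polynomial is Σ f^(k)(0)/k! · w^k.

1/3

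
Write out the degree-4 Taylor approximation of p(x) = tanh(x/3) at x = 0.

[x^0] = 0;  [x^1] = 1/3;  [x^2] = 0;  [x^3] = -1/81;  [x^4] = 0.

-x^3/81 + x/3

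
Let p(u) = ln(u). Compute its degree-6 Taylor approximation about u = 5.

-(u - 5)^6/93750 + (u - 5)^5/15625 - (u - 5)^4/2500 + (u - 5)^3/375 - (u - 5)^2/50 + (u - 5)/5 + ln(5)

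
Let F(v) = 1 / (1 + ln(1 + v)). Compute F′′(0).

Use the geometric series for the reciprocal, then substitute.
From the series, [v^2] F = 3/2; multiply by 2! = 2 to get 3.

3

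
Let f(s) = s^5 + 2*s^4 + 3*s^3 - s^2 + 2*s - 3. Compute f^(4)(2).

288

Apply the Taylor formula c_k = f^(k)(a)/k!.
From the series, [(s - 2)^4] f = 12; multiply by 4! = 24 to get 288.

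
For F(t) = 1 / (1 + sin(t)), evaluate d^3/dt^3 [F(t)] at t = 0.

Expand as Σ (-1)^k u^k with u equal to the inner function's series.
From the series, [t^3] F = -5/6; multiply by 3! = 6 to get -5.

-5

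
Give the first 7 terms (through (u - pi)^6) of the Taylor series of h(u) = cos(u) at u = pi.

(u - pi)^6/720 - (u - pi)^4/24 + (u - pi)^2/2 - 1

Apply the Taylor formula c_k = f^(k)(a)/k!.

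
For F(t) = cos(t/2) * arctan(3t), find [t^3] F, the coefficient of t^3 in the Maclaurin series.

Expand each factor separately, then convolve coefficients.
[t^0] = 0;  [t^1] = 3;  [t^2] = 0;  [t^3] = -75/8.

-75/8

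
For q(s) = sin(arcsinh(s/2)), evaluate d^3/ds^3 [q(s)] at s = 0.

Plug the Maclaurin series of the inner function into that of the outer and collect terms.
The coefficient of s^3 in the expansion is -1/24, so q′′′(0) = 3! * (-1/24) = -1/4.

-1/4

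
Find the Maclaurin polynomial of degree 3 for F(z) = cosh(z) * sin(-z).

Expand each factor separately, then convolve coefficients.
[z^0] = 0;  [z^1] = -1;  [z^2] = 0;  [z^3] = -1/3.

-z^3/3 - z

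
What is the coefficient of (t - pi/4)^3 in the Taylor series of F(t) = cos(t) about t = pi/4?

F(pi/4) = sqrt(2)/2
F′(pi/4) = -sqrt(2)/2
F′′(pi/4) = -sqrt(2)/2
F′′′(pi/4) = sqrt(2)/2

sqrt(2)/12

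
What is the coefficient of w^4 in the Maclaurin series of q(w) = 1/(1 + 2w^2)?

[w^0] = 1;  [w^1] = 0;  [w^2] = -2;  [w^3] = 0;  [w^4] = 4.

4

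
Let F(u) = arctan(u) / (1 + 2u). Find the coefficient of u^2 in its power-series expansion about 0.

-2

Expand each factor separately, then convolve coefficients.
[u^0] = 0;  [u^1] = 1;  [u^2] = -2.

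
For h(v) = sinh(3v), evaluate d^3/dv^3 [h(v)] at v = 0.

27

Compute the successive derivatives at the expansion point and divide by k!.
From the series, [v^3] h = 9/2; multiply by 3! = 6 to get 27.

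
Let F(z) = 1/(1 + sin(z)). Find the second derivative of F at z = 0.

2

Let u equal the inner series; expand the outer function in u and truncate.
From the series, [z^2] F = 1; multiply by 2! = 2 to get 2.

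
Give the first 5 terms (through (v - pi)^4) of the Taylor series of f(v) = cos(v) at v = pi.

-(v - pi)^4/24 + (v - pi)^2/2 - 1

f(pi) = -1
f′(pi) = 0
f′′(pi) = 1
f′′′(pi) = 0
f^(4)(pi) = -1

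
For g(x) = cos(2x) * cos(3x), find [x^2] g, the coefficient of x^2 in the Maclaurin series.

Take the Cauchy product of the two expansions.
g(0) = 1
g′(0) = 0
g′′(0) = -13
So c_2 = g′′(0)/2! = -13/2.

-13/2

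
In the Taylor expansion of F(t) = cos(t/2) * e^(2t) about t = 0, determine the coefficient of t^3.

Write out both Maclaurin series and multiply, keeping only the needed powers.
F(0) = 1
F′(0) = 2
F′′(0) = 15/4
F′′′(0) = 13/2
The Taylor polynomial is Σ F^(k)(0)/k! · t^k.

13/12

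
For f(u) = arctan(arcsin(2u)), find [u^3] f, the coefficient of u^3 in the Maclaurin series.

-4/3

Substitute the inner expansion into the outer series and collect powers.
f(0) = 0
f′(0) = 2
f′′(0) = 0
f′′′(0) = -8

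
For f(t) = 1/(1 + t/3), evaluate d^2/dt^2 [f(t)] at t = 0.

The coefficient of t^2 in the expansion is 1/9, so f′′(0) = 2! * (1/9) = 2/9.

2/9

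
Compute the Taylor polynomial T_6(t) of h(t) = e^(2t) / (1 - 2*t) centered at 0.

7828*t^6/45 + 1304*t^5/15 + 130*t^4/3 + 64*t^3/3 + 10*t^2 + 4*t + 1

Multiply the numerator's expansion by the denominator's geometric series.
[t^0] = 1;  [t^1] = 4;  [t^2] = 10;  [t^3] = 64/3;  [t^4] = 130/3;  [t^5] = 1304/15;  [t^6] = 7828/45.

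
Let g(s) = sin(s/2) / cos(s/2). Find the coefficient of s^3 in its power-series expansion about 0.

1/24

Divide the numerator series by the denominator series (power-series long division).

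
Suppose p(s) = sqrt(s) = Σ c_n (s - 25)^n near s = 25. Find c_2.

Compute the successive derivatives at the expansion point and divide by k!.
p(25) = 5
p′(25) = 1/10
p′′(25) = -1/500
The Taylor polynomial is Σ p^(k)(25)/k! · (s - 25)^k.

-1/1000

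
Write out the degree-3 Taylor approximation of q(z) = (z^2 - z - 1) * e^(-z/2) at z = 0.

Multiply each power in the prefactor through the base expansion.
q(0) = -1
q′(0) = -1/2
q′′(0) = 11/4
q′′′(0) = -29/8
Dividing each by k! gives the coefficients c_0, ..., c_3.

-29*z^3/48 + 11*z^2/8 - z/2 - 1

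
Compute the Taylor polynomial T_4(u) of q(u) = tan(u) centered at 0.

u^3/3 + u

Differentiate repeatedly and evaluate at the center.
q(0) = 0
q′(0) = 1
q′′(0) = 0
q′′′(0) = 2
q^(4)(0) = 0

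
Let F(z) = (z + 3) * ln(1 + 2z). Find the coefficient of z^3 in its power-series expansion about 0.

Multiply each power in the prefactor through the base expansion.
F(0) = 0
F′(0) = 6
F′′(0) = -8
F′′′(0) = 36

6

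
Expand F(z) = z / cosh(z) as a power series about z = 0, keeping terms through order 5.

5*z^5/24 - z^3/2 + z

Divide the numerator series by the denominator series (power-series long division).
F(0) = 0
F′(0) = 1
F′′(0) = 0
F′′′(0) = -3
F^(4)(0) = 0
F^(5)(0) = 25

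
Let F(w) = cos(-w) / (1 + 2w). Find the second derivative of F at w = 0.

7

Write out both Maclaurin series and multiply, keeping only the needed powers.
From the series, [w^2] F = 7/2; multiply by 2! = 2 to get 7.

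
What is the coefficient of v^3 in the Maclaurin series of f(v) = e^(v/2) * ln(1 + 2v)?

23/12

Take the Cauchy product of the two expansions.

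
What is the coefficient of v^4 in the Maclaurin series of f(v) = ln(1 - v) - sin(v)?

Add the two expansions coefficient-wise.
[v^0] = 0;  [v^1] = -2;  [v^2] = -1/2;  [v^3] = -1/6;  [v^4] = -1/4.
So c_4 = f^(4)(0)/4! = -1/4.

-1/4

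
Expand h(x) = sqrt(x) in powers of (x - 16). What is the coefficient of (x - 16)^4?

h(16) = 4
h′(16) = 1/8
h′′(16) = -1/256
h′′′(16) = 3/8192
h^(4)(16) = -15/262144

-5/2097152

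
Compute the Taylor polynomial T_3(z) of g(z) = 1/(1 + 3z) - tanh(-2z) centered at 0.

-89*z^3/3 + 9*z^2 - z + 1

Expand each term separately and add.
g(0) = 1
g′(0) = -1
g′′(0) = 18
g′′′(0) = -178
Then c_k = g^(k)(0)/k! gives each Taylor coefficient.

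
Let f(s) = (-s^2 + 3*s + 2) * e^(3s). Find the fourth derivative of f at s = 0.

378

Shift and add copies of the series according to the polynomial's terms.
The coefficient of s^4 in the expansion is 63/4, so f^(4)(0) = 4! * (63/4) = 378.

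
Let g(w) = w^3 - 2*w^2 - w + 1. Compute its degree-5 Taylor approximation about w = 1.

[(w - 1)^0] = -1;  [(w - 1)^1] = -2;  [(w - 1)^2] = 1;  [(w - 1)^3] = 1;  [(w - 1)^4] = 0;  [(w - 1)^5] = 0.

(w - 1)^3 + (w - 1)^2 - 2*(w - 1) - 1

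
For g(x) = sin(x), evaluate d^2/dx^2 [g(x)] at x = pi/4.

-sqrt(2)/2

Apply the Taylor formula c_k = f^(k)(a)/k!.
From the series, [(x - pi/4)^2] g = -sqrt(2)/4; multiply by 2! = 2 to get -sqrt(2)/2.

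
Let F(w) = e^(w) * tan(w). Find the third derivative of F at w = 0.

5

Take the Cauchy product of the two expansions.
The coefficient of w^3 in the expansion is 5/6, so F′′′(0) = 3! * (5/6) = 5.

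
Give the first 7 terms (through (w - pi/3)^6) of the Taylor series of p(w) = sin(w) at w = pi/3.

Apply the Taylor formula c_k = f^(k)(a)/k!.

-sqrt(3)*(w - pi/3)^6/1440 + (w - pi/3)^5/240 + sqrt(3)*(w - pi/3)^4/48 - (w - pi/3)^3/12 - sqrt(3)*(w - pi/3)^2/4 + (w - pi/3)/2 + sqrt(3)/2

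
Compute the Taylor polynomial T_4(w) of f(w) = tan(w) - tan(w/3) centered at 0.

Combine the two series term by term.
[w^0] = 0;  [w^1] = 2/3;  [w^2] = 0;  [w^3] = 26/81;  [w^4] = 0.

26*w^3/81 + 2*w/3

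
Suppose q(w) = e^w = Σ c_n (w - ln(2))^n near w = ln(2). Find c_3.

[(w - ln(2))^0] = 2;  [(w - ln(2))^1] = 2;  [(w - ln(2))^2] = 1;  [(w - ln(2))^3] = 1/3.
So c_3 = q′′′(ln(2))/3! = 1/3.

1/3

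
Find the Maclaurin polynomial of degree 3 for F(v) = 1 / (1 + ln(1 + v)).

Use the geometric series for the reciprocal, then substitute.

-7*v^3/3 + 3*v^2/2 - v + 1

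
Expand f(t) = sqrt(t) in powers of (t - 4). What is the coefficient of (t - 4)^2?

-1/64

f(4) = 2
f′(4) = 1/4
f′′(4) = -1/32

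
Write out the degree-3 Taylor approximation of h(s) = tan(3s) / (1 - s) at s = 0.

Expand each factor separately, then convolve coefficients.

12*s^3 + 3*s^2 + 3*s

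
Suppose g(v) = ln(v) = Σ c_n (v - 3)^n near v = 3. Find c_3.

g(3) = ln(3)
g′(3) = 1/3
g′′(3) = -1/9
g′′′(3) = 2/27
So c_3 = g′′′(3)/3! = 1/81.

1/81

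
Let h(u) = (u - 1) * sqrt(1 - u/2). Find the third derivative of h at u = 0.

Multiply each power in the prefactor through the base expansion.
From the series, [u^3] h = -3/128; multiply by 3! = 6 to get -9/64.

-9/64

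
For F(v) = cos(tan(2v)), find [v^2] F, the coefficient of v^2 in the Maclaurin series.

-2

Plug the Maclaurin series of the inner function into that of the outer and collect terms.
F(0) = 1
F′(0) = 0
F′′(0) = -4
Then c_k = F^(k)(0)/k! gives each Taylor coefficient.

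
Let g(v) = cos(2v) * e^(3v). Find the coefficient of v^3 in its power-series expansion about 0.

-3/2

Write out both Maclaurin series and multiply, keeping only the needed powers.
g(0) = 1
g′(0) = 3
g′′(0) = 5
g′′′(0) = -9
Then c_k = g^(k)(0)/k! gives each Taylor coefficient.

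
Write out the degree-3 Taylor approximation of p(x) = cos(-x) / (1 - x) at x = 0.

x^3/2 + x^2/2 + x + 1

Multiply the two series term by term and collect like powers.
p(0) = 1
p′(0) = 1
p′′(0) = 1
p′′′(0) = 3
The Taylor polynomial is Σ p^(k)(0)/k! · x^k.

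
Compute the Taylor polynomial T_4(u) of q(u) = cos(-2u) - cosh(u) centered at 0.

5*u^4/8 - 5*u^2/2

Add the two expansions coefficient-wise.
q(0) = 0
q′(0) = 0
q′′(0) = -5
q′′′(0) = 0
q^(4)(0) = 15
The Taylor polynomial is Σ q^(k)(0)/k! · u^k.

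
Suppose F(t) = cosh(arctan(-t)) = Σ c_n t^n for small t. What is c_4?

-7/24

Compose series: expand the inner function first, then feed it into the outer expansion.
F(0) = 1
F′(0) = 0
F′′(0) = 1
F′′′(0) = 0
F^(4)(0) = -7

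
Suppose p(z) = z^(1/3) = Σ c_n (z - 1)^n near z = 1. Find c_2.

-1/9

p(1) = 1
p′(1) = 1/3
p′′(1) = -2/9
The Taylor polynomial is Σ p^(k)(1)/k! · (z - 1)^k.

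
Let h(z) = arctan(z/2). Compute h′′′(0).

Compute the successive derivatives at the expansion point and divide by k!.
From the series, [z^3] h = -1/24; multiply by 3! = 6 to get -1/4.

-1/4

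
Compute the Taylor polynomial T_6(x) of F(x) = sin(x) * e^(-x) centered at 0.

x^6/90 - x^5/30 + x^3/3 - x^2 + x

Multiply the two series term by term and collect like powers.
F(0) = 0
F′(0) = 1
F′′(0) = -2
F′′′(0) = 2
F^(4)(0) = 0
F^(5)(0) = -4
F^(6)(0) = 8
Dividing each by k! gives the coefficients c_0, ..., c_6.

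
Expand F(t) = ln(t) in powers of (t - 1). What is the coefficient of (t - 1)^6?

F(1) = 0
F′(1) = 1
F′′(1) = -1
F′′′(1) = 2
F^(4)(1) = -6
F^(5)(1) = 24
F^(6)(1) = -120
So c_6 = F^(6)(1)/6! = -1/6.

-1/6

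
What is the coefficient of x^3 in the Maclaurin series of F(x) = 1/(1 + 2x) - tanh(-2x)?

Add the two expansions coefficient-wise.
F(0) = 1
F′(0) = 0
F′′(0) = 8
F′′′(0) = -64

-32/3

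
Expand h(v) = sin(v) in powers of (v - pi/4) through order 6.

[(v - pi/4)^0] = sqrt(2)/2;  [(v - pi/4)^1] = sqrt(2)/2;  [(v - pi/4)^2] = -sqrt(2)/4;  [(v - pi/4)^3] = -sqrt(2)/12;  [(v - pi/4)^4] = sqrt(2)/48;  [(v - pi/4)^5] = sqrt(2)/240;  [(v - pi/4)^6] = -sqrt(2)/1440.

-sqrt(2)*(v - pi/4)^6/1440 + sqrt(2)*(v - pi/4)^5/240 + sqrt(2)*(v - pi/4)^4/48 - sqrt(2)*(v - pi/4)^3/12 - sqrt(2)*(v - pi/4)^2/4 + sqrt(2)*(v - pi/4)/2 + sqrt(2)/2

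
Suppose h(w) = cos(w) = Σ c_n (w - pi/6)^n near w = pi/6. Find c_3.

Compute the successive derivatives at the expansion point and divide by k!.
So c_3 = h′′′(pi/6)/3! = 1/12.

1/12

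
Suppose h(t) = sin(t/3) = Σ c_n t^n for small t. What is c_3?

-1/162

[t^0] = 0;  [t^1] = 1/3;  [t^2] = 0;  [t^3] = -1/162.
So c_3 = h′′′(0)/3! = -1/162.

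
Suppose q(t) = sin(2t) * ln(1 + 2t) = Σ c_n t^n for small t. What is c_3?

Write out both Maclaurin series and multiply, keeping only the needed powers.
q(0) = 0
q′(0) = 0
q′′(0) = 8
q′′′(0) = -24
Dividing each by k! gives the coefficients c_0, ..., c_3.

-4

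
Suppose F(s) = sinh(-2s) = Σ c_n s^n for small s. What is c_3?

-4/3

F(0) = 0
F′(0) = -2
F′′(0) = 0
F′′′(0) = -8
Dividing each by k! gives the coefficients c_0, ..., c_3.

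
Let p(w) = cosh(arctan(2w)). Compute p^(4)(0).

-112

Substitute the inner expansion into the outer series and collect powers.
From the series, [w^4] p = -14/3; multiply by 4! = 24 to get -112.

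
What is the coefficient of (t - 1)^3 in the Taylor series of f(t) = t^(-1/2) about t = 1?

-5/16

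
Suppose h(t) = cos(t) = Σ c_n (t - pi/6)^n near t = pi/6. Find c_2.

h(pi/6) = sqrt(3)/2
h′(pi/6) = -1/2
h′′(pi/6) = -sqrt(3)/2
Dividing each by k! gives the coefficients c_0, ..., c_2.

-sqrt(3)/4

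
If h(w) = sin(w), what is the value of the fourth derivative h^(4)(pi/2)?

1

The coefficient of (w - pi/2)^4 in the expansion is 1/24, so h^(4)(pi/2) = 4! * (1/24) = 1.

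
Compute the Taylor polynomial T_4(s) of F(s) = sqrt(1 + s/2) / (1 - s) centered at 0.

2507*s^4/2048 + 157*s^3/128 + 39*s^2/32 + 5*s/4 + 1

Expand each factor separately, then convolve coefficients.
F(0) = 1
F′(0) = 5/4
F′′(0) = 39/16
F′′′(0) = 471/64
F^(4)(0) = 7521/256
Then c_k = F^(k)(0)/k! gives each Taylor coefficient.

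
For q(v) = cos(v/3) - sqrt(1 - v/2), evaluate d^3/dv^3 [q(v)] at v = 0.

3/64

Expand each term separately and add.
From the series, [v^3] q = 1/128; multiply by 3! = 6 to get 3/64.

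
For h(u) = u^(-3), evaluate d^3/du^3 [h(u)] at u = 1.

-60

The coefficient of (u - 1)^3 in the expansion is -10, so h′′′(1) = 3! * (-10) = -60.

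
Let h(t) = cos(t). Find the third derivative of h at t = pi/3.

sqrt(3)/2

The coefficient of (t - pi/3)^3 in the expansion is sqrt(3)/12, so h′′′(pi/3) = 3! * (sqrt(3)/12) = sqrt(3)/2.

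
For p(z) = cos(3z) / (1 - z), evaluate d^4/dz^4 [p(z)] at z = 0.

-3

Take the Cauchy product of the two expansions.
The coefficient of z^4 in the expansion is -1/8, so p^(4)(0) = 4! * (-1/8) = -3.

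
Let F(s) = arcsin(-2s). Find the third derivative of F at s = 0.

The coefficient of s^3 in the expansion is -4/3, so F′′′(0) = 3! * (-4/3) = -8.

-8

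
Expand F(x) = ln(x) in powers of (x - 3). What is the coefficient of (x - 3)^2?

Differentiate repeatedly and evaluate at the center.
F(3) = ln(3)
F′(3) = 1/3
F′′(3) = -1/9

-1/18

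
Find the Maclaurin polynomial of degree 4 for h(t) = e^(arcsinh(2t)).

Plug the Maclaurin series of the inner function into that of the outer and collect terms.

-2*t^4 + 2*t^2 + 2*t + 1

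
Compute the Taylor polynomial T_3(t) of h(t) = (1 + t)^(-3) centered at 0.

-10*t^3 + 6*t^2 - 3*t + 1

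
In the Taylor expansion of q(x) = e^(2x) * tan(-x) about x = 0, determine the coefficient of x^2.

-2

Multiply the two series term by term and collect like powers.
q(0) = 0
q′(0) = -1
q′′(0) = -4
So c_2 = q′′(0)/2! = -2.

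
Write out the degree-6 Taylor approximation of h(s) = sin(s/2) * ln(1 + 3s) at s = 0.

6173*s^6/256 - 321*s^5/32 + 71*s^4/16 - 9*s^3/4 + 3*s^2/2

Write out both Maclaurin series and multiply, keeping only the needed powers.
h(0) = 0
h′(0) = 0
h′′(0) = 3
h′′′(0) = -27/2
h^(4)(0) = 213/2
h^(5)(0) = -4815/4
h^(6)(0) = 277785/16
Then c_k = h^(k)(0)/k! gives each Taylor coefficient.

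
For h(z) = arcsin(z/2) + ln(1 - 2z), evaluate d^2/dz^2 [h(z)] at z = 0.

Add the two expansions coefficient-wise.
From the series, [z^2] h = -2; multiply by 2! = 2 to get -4.

-4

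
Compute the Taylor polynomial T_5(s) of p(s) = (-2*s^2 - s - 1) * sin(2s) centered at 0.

Distribute the polynomial across the series and collect like powers.
p(0) = 0
p′(0) = -2
p′′(0) = -4
p′′′(0) = -16
p^(4)(0) = 32
p^(5)(0) = 288

12*s^5/5 + 4*s^4/3 - 8*s^3/3 - 2*s^2 - 2*s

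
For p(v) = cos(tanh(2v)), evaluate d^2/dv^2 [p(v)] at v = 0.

-4

Compose series: expand the inner function first, then feed it into the outer expansion.
The coefficient of v^2 in the expansion is -2, so p′′(0) = 2! * (-2) = -4.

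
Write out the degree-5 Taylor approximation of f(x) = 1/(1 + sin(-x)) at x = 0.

Let u equal the inner series; expand the outer function in u and truncate.
f(0) = 1
f′(0) = 1
f′′(0) = 2
f′′′(0) = 5
f^(4)(0) = 16
f^(5)(0) = 61
The Taylor polynomial is Σ f^(k)(0)/k! · x^k.

61*x^5/120 + 2*x^4/3 + 5*x^3/6 + x^2 + x + 1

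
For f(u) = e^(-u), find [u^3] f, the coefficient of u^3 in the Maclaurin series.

-1/6

f(0) = 1
f′(0) = -1
f′′(0) = 1
f′′′(0) = -1
Dividing each by k! gives the coefficients c_0, ..., c_3.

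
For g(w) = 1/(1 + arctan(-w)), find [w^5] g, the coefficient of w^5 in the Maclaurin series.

Substitute the inner expansion into the outer series and collect powers.
g(0) = 1
g′(0) = 1
g′′(0) = 2
g′′′(0) = 4
g^(4)(0) = 8
g^(5)(0) = 24
Then c_k = g^(k)(0)/k! gives each Taylor coefficient.

1/5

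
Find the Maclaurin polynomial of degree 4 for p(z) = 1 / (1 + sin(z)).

Write 1/(1+u) = 1 - u + u^2 - u^3 + ... and substitute the series for u.
p(0) = 1
p′(0) = -1
p′′(0) = 2
p′′′(0) = -5
p^(4)(0) = 16
Then c_k = p^(k)(0)/k! gives each Taylor coefficient.

2*z^4/3 - 5*z^3/6 + z^2 - z + 1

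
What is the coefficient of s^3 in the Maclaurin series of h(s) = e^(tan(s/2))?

Let u equal the inner series; expand the outer function in u and truncate.
h(0) = 1
h′(0) = 1/2
h′′(0) = 1/4
h′′′(0) = 3/8

1/16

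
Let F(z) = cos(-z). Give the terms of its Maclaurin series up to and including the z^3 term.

1 - z^2/2

[z^0] = 1;  [z^1] = 0;  [z^2] = -1/2;  [z^3] = 0.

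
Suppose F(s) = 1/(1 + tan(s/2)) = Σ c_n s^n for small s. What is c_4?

Let u equal the inner series; expand the outer function in u and truncate.
F(0) = 1
F′(0) = -1/2
F′′(0) = 1/2
F′′′(0) = -1
F^(4)(0) = 5/2
The Taylor polynomial is Σ F^(k)(0)/k! · s^k.

5/48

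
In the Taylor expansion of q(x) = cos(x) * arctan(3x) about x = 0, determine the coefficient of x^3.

Multiply the two series term by term and collect like powers.

-21/2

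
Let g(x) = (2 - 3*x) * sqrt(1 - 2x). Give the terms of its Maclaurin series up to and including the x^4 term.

Multiply each power in the prefactor through the base expansion.
g(0) = 2
g′(0) = -5
g′′(0) = 4
g′′′(0) = 3
g^(4)(0) = 6
The Taylor polynomial is Σ g^(k)(0)/k! · x^k.

x^4/4 + x^3/2 + 2*x^2 - 5*x + 2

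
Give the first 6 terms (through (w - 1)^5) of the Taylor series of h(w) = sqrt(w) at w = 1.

h(1) = 1
h′(1) = 1/2
h′′(1) = -1/4
h′′′(1) = 3/8
h^(4)(1) = -15/16
h^(5)(1) = 105/32
Then c_k = h^(k)(1)/k! gives each Taylor coefficient.

7*(w - 1)^5/256 - 5*(w - 1)^4/128 + (w - 1)^3/16 - (w - 1)^2/8 + (w - 1)/2 + 1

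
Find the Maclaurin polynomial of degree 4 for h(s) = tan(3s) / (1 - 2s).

42*s^4 + 21*s^3 + 6*s^2 + 3*s

Expand each factor separately, then convolve coefficients.
h(0) = 0
h′(0) = 3
h′′(0) = 12
h′′′(0) = 126
h^(4)(0) = 1008
The Taylor polynomial is Σ h^(k)(0)/k! · s^k.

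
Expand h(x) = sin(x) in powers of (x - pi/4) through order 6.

-sqrt(2)*(x - pi/4)^6/1440 + sqrt(2)*(x - pi/4)^5/240 + sqrt(2)*(x - pi/4)^4/48 - sqrt(2)*(x - pi/4)^3/12 - sqrt(2)*(x - pi/4)^2/4 + sqrt(2)*(x - pi/4)/2 + sqrt(2)/2

Compute the successive derivatives at the expansion point and divide by k!.
h(pi/4) = sqrt(2)/2
h′(pi/4) = sqrt(2)/2
h′′(pi/4) = -sqrt(2)/2
h′′′(pi/4) = -sqrt(2)/2
h^(4)(pi/4) = sqrt(2)/2
h^(5)(pi/4) = sqrt(2)/2
h^(6)(pi/4) = -sqrt(2)/2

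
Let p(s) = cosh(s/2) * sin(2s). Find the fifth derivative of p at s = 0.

101/8

Expand each factor separately, then convolve coefficients.
From the series, [s^5] p = 101/960; multiply by 5! = 120 to get 101/8.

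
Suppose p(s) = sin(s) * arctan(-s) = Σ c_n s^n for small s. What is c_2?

Take the Cauchy product of the two expansions.
[s^0] = 0;  [s^1] = 0;  [s^2] = -1.

-1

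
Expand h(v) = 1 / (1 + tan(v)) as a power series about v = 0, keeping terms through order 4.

Write 1/(1+u) = 1 - u + u^2 - u^3 + ... and substitute the series for u.
h(0) = 1
h′(0) = -1
h′′(0) = 2
h′′′(0) = -8
h^(4)(0) = 40
Then c_k = h^(k)(0)/k! gives each Taylor coefficient.

5*v^4/3 - 4*v^3/3 + v^2 - v + 1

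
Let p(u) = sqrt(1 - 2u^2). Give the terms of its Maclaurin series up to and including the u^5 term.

[u^0] = 1;  [u^1] = 0;  [u^2] = -1;  [u^3] = 0;  [u^4] = -1/2;  [u^5] = 0.

-u^4/2 - u^2 + 1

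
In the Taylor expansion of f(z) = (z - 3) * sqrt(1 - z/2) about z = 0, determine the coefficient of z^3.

-1/128

Multiply each power in the prefactor through the base expansion.
[z^0] = -3;  [z^1] = 7/4;  [z^2] = -5/32;  [z^3] = -1/128.
So c_3 = f′′′(0)/3! = -1/128.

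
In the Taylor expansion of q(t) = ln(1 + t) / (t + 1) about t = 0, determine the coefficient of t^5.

137/60

Use 1/(1 - r) = Σ r^k on the denominator, then take the Cauchy product.
q(0) = 0
q′(0) = 1
q′′(0) = -3
q′′′(0) = 11
q^(4)(0) = -50
q^(5)(0) = 274
Dividing each by k! gives the coefficients c_0, ..., c_5.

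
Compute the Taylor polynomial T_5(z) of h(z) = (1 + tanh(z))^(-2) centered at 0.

-34*z^5/15 + 3*z^4 - 10*z^3/3 + 3*z^2 - 2*z + 1

Plug the Maclaurin series of the inner function into that of the outer and collect terms.
[z^0] = 1;  [z^1] = -2;  [z^2] = 3;  [z^3] = -10/3;  [z^4] = 3;  [z^5] = -34/15.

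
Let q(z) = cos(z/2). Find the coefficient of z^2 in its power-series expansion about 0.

q(0) = 1
q′(0) = 0
q′′(0) = -1/4

-1/8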